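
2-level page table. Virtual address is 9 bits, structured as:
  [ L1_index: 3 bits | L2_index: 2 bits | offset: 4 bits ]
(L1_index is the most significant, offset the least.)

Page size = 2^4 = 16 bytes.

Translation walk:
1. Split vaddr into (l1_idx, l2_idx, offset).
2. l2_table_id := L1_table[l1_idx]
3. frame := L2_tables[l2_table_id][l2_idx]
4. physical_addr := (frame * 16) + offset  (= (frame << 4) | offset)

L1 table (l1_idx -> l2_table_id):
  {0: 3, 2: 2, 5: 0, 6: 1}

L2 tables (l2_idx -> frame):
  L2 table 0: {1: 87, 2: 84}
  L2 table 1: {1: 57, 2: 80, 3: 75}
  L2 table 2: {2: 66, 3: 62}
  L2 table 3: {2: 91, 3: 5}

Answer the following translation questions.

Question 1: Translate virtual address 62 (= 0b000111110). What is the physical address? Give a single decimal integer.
vaddr = 62 = 0b000111110
Split: l1_idx=0, l2_idx=3, offset=14
L1[0] = 3
L2[3][3] = 5
paddr = 5 * 16 + 14 = 94

Answer: 94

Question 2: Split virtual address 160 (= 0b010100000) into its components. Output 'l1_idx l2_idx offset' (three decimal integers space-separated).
Answer: 2 2 0

Derivation:
vaddr = 160 = 0b010100000
  top 3 bits -> l1_idx = 2
  next 2 bits -> l2_idx = 2
  bottom 4 bits -> offset = 0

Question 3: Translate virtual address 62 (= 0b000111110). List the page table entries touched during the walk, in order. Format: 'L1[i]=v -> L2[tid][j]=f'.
vaddr = 62 = 0b000111110
Split: l1_idx=0, l2_idx=3, offset=14

Answer: L1[0]=3 -> L2[3][3]=5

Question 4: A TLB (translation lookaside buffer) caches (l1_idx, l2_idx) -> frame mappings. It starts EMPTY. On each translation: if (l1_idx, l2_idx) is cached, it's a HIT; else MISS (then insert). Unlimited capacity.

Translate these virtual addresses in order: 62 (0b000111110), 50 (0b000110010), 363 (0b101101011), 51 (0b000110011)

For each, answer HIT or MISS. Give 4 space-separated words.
Answer: MISS HIT MISS HIT

Derivation:
vaddr=62: (0,3) not in TLB -> MISS, insert
vaddr=50: (0,3) in TLB -> HIT
vaddr=363: (5,2) not in TLB -> MISS, insert
vaddr=51: (0,3) in TLB -> HIT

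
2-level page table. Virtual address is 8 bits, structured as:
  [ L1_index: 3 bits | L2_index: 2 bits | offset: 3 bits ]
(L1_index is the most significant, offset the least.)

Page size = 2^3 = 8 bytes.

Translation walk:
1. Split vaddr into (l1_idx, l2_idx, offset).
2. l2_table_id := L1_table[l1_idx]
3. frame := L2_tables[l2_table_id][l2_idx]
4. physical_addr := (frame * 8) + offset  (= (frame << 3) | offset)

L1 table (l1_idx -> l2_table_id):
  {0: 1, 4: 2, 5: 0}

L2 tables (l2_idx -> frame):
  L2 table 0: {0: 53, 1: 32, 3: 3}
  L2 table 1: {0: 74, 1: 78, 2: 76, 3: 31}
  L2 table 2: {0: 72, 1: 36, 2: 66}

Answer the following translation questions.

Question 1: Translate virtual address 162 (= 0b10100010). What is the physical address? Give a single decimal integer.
Answer: 426

Derivation:
vaddr = 162 = 0b10100010
Split: l1_idx=5, l2_idx=0, offset=2
L1[5] = 0
L2[0][0] = 53
paddr = 53 * 8 + 2 = 426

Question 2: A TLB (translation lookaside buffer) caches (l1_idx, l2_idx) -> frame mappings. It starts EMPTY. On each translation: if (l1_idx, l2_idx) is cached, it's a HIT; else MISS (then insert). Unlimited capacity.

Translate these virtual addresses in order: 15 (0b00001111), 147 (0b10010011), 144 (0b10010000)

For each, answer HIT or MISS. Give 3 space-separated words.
vaddr=15: (0,1) not in TLB -> MISS, insert
vaddr=147: (4,2) not in TLB -> MISS, insert
vaddr=144: (4,2) in TLB -> HIT

Answer: MISS MISS HIT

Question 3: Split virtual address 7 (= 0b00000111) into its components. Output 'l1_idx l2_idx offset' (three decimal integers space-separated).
Answer: 0 0 7

Derivation:
vaddr = 7 = 0b00000111
  top 3 bits -> l1_idx = 0
  next 2 bits -> l2_idx = 0
  bottom 3 bits -> offset = 7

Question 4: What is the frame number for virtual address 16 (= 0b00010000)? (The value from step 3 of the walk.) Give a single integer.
vaddr = 16: l1_idx=0, l2_idx=2
L1[0] = 1; L2[1][2] = 76

Answer: 76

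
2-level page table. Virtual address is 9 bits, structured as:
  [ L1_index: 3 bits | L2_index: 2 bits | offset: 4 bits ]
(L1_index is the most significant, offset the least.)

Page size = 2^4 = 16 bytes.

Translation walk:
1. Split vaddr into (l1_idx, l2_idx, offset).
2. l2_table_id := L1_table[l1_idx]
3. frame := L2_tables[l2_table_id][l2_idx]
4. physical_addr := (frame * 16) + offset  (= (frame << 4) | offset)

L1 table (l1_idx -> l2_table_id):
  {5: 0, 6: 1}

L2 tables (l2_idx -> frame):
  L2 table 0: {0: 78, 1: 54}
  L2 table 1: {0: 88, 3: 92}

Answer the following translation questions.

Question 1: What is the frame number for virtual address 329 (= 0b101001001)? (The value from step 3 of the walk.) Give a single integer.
vaddr = 329: l1_idx=5, l2_idx=0
L1[5] = 0; L2[0][0] = 78

Answer: 78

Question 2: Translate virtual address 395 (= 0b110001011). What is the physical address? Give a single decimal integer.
Answer: 1419

Derivation:
vaddr = 395 = 0b110001011
Split: l1_idx=6, l2_idx=0, offset=11
L1[6] = 1
L2[1][0] = 88
paddr = 88 * 16 + 11 = 1419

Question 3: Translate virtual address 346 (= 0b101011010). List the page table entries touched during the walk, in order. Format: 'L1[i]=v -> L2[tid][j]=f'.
vaddr = 346 = 0b101011010
Split: l1_idx=5, l2_idx=1, offset=10

Answer: L1[5]=0 -> L2[0][1]=54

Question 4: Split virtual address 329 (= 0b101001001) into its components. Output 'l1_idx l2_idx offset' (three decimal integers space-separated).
vaddr = 329 = 0b101001001
  top 3 bits -> l1_idx = 5
  next 2 bits -> l2_idx = 0
  bottom 4 bits -> offset = 9

Answer: 5 0 9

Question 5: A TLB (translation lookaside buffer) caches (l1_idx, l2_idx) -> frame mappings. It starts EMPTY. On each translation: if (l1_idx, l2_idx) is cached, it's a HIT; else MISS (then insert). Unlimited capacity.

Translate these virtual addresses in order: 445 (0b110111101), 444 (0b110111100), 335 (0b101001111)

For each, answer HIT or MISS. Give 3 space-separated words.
vaddr=445: (6,3) not in TLB -> MISS, insert
vaddr=444: (6,3) in TLB -> HIT
vaddr=335: (5,0) not in TLB -> MISS, insert

Answer: MISS HIT MISS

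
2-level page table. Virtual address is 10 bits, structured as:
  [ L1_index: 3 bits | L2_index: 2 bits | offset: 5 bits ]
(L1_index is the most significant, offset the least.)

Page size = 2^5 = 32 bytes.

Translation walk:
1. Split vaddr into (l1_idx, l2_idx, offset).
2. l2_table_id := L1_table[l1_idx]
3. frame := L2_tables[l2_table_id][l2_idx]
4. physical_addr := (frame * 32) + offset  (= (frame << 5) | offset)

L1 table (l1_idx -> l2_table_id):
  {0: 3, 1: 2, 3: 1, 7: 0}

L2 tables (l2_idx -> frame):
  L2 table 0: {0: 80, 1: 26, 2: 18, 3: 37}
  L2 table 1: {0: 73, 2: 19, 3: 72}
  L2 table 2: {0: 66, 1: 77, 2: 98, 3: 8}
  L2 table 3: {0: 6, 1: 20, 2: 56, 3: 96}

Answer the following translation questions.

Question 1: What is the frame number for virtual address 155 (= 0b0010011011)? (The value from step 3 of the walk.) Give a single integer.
Answer: 66

Derivation:
vaddr = 155: l1_idx=1, l2_idx=0
L1[1] = 2; L2[2][0] = 66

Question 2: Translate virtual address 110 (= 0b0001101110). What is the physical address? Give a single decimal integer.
vaddr = 110 = 0b0001101110
Split: l1_idx=0, l2_idx=3, offset=14
L1[0] = 3
L2[3][3] = 96
paddr = 96 * 32 + 14 = 3086

Answer: 3086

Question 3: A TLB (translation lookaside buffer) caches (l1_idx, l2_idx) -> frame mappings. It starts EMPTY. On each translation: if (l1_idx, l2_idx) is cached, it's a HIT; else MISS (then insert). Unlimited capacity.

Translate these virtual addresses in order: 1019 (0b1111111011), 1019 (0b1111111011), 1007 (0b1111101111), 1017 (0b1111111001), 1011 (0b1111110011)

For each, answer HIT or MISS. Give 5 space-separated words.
vaddr=1019: (7,3) not in TLB -> MISS, insert
vaddr=1019: (7,3) in TLB -> HIT
vaddr=1007: (7,3) in TLB -> HIT
vaddr=1017: (7,3) in TLB -> HIT
vaddr=1011: (7,3) in TLB -> HIT

Answer: MISS HIT HIT HIT HIT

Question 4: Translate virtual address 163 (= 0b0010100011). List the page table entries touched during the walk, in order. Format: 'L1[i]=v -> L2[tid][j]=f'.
vaddr = 163 = 0b0010100011
Split: l1_idx=1, l2_idx=1, offset=3

Answer: L1[1]=2 -> L2[2][1]=77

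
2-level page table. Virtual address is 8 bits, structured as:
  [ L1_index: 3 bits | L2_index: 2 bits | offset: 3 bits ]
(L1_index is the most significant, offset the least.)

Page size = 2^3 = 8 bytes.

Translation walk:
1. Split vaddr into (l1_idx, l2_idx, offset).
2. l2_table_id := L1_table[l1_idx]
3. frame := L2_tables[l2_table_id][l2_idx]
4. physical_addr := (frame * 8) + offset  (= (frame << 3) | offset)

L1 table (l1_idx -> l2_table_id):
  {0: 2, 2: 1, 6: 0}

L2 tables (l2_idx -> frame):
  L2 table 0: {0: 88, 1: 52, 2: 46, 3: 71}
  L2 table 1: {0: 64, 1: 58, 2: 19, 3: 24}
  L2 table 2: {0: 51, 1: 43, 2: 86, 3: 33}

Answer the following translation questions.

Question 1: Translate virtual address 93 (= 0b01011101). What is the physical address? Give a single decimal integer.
Answer: 197

Derivation:
vaddr = 93 = 0b01011101
Split: l1_idx=2, l2_idx=3, offset=5
L1[2] = 1
L2[1][3] = 24
paddr = 24 * 8 + 5 = 197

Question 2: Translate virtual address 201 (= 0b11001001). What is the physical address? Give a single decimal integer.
Answer: 417

Derivation:
vaddr = 201 = 0b11001001
Split: l1_idx=6, l2_idx=1, offset=1
L1[6] = 0
L2[0][1] = 52
paddr = 52 * 8 + 1 = 417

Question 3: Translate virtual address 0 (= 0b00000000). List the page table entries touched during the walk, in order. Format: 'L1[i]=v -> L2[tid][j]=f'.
vaddr = 0 = 0b00000000
Split: l1_idx=0, l2_idx=0, offset=0

Answer: L1[0]=2 -> L2[2][0]=51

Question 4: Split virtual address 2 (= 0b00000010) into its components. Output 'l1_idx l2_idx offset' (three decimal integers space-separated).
vaddr = 2 = 0b00000010
  top 3 bits -> l1_idx = 0
  next 2 bits -> l2_idx = 0
  bottom 3 bits -> offset = 2

Answer: 0 0 2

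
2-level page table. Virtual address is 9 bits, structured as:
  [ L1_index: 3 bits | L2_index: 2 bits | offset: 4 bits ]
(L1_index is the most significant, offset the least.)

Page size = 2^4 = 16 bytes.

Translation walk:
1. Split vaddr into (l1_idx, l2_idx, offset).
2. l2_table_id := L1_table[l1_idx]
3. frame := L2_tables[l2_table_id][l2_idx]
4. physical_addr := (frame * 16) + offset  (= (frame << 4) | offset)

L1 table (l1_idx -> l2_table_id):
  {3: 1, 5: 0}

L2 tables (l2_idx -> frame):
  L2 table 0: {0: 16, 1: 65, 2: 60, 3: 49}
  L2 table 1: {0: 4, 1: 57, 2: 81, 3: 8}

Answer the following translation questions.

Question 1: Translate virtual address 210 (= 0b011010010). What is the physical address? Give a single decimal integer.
Answer: 914

Derivation:
vaddr = 210 = 0b011010010
Split: l1_idx=3, l2_idx=1, offset=2
L1[3] = 1
L2[1][1] = 57
paddr = 57 * 16 + 2 = 914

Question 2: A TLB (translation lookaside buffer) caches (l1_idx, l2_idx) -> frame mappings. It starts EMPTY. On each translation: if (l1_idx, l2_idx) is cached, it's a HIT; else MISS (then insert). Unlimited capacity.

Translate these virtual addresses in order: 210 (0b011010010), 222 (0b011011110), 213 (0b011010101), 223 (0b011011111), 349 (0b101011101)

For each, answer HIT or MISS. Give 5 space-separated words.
Answer: MISS HIT HIT HIT MISS

Derivation:
vaddr=210: (3,1) not in TLB -> MISS, insert
vaddr=222: (3,1) in TLB -> HIT
vaddr=213: (3,1) in TLB -> HIT
vaddr=223: (3,1) in TLB -> HIT
vaddr=349: (5,1) not in TLB -> MISS, insert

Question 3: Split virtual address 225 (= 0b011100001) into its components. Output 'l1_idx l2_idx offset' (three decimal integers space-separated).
Answer: 3 2 1

Derivation:
vaddr = 225 = 0b011100001
  top 3 bits -> l1_idx = 3
  next 2 bits -> l2_idx = 2
  bottom 4 bits -> offset = 1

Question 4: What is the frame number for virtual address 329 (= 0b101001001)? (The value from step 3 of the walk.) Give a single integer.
Answer: 16

Derivation:
vaddr = 329: l1_idx=5, l2_idx=0
L1[5] = 0; L2[0][0] = 16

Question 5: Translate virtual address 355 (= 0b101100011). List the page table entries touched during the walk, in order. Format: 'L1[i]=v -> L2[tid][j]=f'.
Answer: L1[5]=0 -> L2[0][2]=60

Derivation:
vaddr = 355 = 0b101100011
Split: l1_idx=5, l2_idx=2, offset=3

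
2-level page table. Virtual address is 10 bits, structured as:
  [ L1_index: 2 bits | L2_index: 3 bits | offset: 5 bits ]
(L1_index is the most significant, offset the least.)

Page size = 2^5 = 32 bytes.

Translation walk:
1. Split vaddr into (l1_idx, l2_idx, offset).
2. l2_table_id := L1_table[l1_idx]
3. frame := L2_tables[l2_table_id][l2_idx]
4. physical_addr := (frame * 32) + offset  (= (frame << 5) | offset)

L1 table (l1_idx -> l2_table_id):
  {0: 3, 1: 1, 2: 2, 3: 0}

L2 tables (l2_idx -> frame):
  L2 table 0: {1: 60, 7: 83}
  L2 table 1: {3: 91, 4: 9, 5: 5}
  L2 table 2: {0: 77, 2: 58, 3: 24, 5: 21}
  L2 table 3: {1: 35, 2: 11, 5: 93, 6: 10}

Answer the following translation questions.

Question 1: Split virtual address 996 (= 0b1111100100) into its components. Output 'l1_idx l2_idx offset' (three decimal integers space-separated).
vaddr = 996 = 0b1111100100
  top 2 bits -> l1_idx = 3
  next 3 bits -> l2_idx = 7
  bottom 5 bits -> offset = 4

Answer: 3 7 4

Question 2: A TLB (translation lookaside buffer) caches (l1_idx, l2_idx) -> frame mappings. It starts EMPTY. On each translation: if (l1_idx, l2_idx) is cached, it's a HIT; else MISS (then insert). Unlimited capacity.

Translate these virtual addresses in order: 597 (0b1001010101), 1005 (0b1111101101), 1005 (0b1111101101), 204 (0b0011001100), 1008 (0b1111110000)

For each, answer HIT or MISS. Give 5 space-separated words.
Answer: MISS MISS HIT MISS HIT

Derivation:
vaddr=597: (2,2) not in TLB -> MISS, insert
vaddr=1005: (3,7) not in TLB -> MISS, insert
vaddr=1005: (3,7) in TLB -> HIT
vaddr=204: (0,6) not in TLB -> MISS, insert
vaddr=1008: (3,7) in TLB -> HIT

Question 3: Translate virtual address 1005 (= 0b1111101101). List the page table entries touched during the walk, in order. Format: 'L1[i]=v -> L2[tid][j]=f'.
Answer: L1[3]=0 -> L2[0][7]=83

Derivation:
vaddr = 1005 = 0b1111101101
Split: l1_idx=3, l2_idx=7, offset=13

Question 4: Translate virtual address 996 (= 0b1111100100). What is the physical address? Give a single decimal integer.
vaddr = 996 = 0b1111100100
Split: l1_idx=3, l2_idx=7, offset=4
L1[3] = 0
L2[0][7] = 83
paddr = 83 * 32 + 4 = 2660

Answer: 2660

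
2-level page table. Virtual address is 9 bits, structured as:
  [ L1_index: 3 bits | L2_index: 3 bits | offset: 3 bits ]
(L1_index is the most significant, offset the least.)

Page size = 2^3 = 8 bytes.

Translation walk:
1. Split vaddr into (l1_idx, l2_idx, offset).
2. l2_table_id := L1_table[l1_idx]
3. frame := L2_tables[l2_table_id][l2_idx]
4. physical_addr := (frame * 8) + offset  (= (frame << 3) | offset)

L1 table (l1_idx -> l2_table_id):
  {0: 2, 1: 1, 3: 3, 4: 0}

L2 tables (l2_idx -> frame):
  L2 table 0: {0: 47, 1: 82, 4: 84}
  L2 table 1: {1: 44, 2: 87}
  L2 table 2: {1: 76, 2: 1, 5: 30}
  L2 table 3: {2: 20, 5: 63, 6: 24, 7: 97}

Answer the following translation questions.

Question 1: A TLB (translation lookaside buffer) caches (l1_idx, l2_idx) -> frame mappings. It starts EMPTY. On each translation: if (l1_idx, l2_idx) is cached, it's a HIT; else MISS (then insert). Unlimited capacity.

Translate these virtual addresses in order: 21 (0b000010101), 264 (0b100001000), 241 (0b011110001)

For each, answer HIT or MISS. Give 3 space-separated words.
Answer: MISS MISS MISS

Derivation:
vaddr=21: (0,2) not in TLB -> MISS, insert
vaddr=264: (4,1) not in TLB -> MISS, insert
vaddr=241: (3,6) not in TLB -> MISS, insert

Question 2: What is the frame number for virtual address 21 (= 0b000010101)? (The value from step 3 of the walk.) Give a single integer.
Answer: 1

Derivation:
vaddr = 21: l1_idx=0, l2_idx=2
L1[0] = 2; L2[2][2] = 1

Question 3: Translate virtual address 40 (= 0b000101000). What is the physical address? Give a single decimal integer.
Answer: 240

Derivation:
vaddr = 40 = 0b000101000
Split: l1_idx=0, l2_idx=5, offset=0
L1[0] = 2
L2[2][5] = 30
paddr = 30 * 8 + 0 = 240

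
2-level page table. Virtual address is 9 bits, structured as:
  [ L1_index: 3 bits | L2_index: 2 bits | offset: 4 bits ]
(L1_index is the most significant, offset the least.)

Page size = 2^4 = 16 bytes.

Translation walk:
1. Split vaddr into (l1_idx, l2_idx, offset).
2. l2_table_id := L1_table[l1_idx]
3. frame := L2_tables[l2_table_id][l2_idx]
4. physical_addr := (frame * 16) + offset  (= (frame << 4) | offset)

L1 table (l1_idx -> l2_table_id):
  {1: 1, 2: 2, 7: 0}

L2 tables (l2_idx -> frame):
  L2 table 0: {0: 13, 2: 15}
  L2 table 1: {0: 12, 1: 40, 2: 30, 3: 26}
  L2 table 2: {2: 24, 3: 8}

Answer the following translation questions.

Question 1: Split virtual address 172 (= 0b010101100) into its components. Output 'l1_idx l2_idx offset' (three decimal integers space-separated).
vaddr = 172 = 0b010101100
  top 3 bits -> l1_idx = 2
  next 2 bits -> l2_idx = 2
  bottom 4 bits -> offset = 12

Answer: 2 2 12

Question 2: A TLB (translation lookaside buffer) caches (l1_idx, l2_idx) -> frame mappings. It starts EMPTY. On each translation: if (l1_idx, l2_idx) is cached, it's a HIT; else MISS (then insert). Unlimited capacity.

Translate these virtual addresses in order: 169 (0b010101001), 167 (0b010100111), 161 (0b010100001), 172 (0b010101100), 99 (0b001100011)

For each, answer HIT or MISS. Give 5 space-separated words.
vaddr=169: (2,2) not in TLB -> MISS, insert
vaddr=167: (2,2) in TLB -> HIT
vaddr=161: (2,2) in TLB -> HIT
vaddr=172: (2,2) in TLB -> HIT
vaddr=99: (1,2) not in TLB -> MISS, insert

Answer: MISS HIT HIT HIT MISS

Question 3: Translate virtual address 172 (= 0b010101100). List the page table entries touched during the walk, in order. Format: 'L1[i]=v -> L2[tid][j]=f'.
Answer: L1[2]=2 -> L2[2][2]=24

Derivation:
vaddr = 172 = 0b010101100
Split: l1_idx=2, l2_idx=2, offset=12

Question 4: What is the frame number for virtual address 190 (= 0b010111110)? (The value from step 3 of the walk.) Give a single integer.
vaddr = 190: l1_idx=2, l2_idx=3
L1[2] = 2; L2[2][3] = 8

Answer: 8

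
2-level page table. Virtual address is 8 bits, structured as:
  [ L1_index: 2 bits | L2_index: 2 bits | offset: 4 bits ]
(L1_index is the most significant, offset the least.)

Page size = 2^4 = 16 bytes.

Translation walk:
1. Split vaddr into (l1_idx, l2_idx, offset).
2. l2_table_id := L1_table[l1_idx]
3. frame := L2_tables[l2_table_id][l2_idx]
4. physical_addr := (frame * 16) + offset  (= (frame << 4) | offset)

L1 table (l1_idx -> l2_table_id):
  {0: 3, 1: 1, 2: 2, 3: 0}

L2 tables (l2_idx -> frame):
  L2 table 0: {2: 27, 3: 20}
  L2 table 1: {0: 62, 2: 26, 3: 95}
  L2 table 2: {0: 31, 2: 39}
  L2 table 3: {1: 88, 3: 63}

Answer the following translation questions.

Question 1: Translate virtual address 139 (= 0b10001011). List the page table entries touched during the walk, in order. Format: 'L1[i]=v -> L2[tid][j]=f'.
Answer: L1[2]=2 -> L2[2][0]=31

Derivation:
vaddr = 139 = 0b10001011
Split: l1_idx=2, l2_idx=0, offset=11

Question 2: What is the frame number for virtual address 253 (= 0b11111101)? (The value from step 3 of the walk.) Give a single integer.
vaddr = 253: l1_idx=3, l2_idx=3
L1[3] = 0; L2[0][3] = 20

Answer: 20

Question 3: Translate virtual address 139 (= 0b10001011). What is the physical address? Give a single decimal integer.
Answer: 507

Derivation:
vaddr = 139 = 0b10001011
Split: l1_idx=2, l2_idx=0, offset=11
L1[2] = 2
L2[2][0] = 31
paddr = 31 * 16 + 11 = 507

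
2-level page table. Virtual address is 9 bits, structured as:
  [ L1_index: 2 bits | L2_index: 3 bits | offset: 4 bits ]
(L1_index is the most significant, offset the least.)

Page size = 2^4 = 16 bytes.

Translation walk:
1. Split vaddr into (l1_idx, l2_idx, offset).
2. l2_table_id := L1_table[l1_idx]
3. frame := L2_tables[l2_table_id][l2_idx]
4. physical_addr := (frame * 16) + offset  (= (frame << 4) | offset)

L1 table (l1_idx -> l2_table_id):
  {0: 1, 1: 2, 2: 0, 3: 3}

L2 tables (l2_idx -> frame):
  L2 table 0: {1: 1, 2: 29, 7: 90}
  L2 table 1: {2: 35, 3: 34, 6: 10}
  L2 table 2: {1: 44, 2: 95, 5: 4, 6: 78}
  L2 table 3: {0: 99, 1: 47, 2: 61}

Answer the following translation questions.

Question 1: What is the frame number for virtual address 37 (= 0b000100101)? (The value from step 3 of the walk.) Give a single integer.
Answer: 35

Derivation:
vaddr = 37: l1_idx=0, l2_idx=2
L1[0] = 1; L2[1][2] = 35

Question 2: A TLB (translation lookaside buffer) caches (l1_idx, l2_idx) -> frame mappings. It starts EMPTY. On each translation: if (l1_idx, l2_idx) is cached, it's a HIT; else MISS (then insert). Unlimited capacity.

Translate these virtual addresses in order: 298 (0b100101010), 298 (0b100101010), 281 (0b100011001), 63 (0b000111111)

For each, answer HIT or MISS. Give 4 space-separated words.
Answer: MISS HIT MISS MISS

Derivation:
vaddr=298: (2,2) not in TLB -> MISS, insert
vaddr=298: (2,2) in TLB -> HIT
vaddr=281: (2,1) not in TLB -> MISS, insert
vaddr=63: (0,3) not in TLB -> MISS, insert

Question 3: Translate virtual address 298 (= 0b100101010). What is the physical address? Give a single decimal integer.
vaddr = 298 = 0b100101010
Split: l1_idx=2, l2_idx=2, offset=10
L1[2] = 0
L2[0][2] = 29
paddr = 29 * 16 + 10 = 474

Answer: 474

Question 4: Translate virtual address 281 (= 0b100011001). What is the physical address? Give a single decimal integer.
vaddr = 281 = 0b100011001
Split: l1_idx=2, l2_idx=1, offset=9
L1[2] = 0
L2[0][1] = 1
paddr = 1 * 16 + 9 = 25

Answer: 25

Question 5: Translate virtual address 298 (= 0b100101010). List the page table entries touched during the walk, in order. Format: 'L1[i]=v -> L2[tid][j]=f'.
Answer: L1[2]=0 -> L2[0][2]=29

Derivation:
vaddr = 298 = 0b100101010
Split: l1_idx=2, l2_idx=2, offset=10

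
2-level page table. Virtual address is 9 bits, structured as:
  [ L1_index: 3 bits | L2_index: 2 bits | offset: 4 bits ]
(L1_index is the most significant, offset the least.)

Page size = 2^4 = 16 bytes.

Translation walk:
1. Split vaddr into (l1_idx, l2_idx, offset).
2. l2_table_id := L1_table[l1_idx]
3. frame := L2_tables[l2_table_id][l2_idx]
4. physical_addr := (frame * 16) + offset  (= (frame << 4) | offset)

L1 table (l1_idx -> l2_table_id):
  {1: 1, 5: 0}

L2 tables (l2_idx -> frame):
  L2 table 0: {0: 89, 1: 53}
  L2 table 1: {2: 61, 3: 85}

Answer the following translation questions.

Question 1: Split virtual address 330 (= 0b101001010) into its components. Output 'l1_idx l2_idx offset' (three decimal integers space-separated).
vaddr = 330 = 0b101001010
  top 3 bits -> l1_idx = 5
  next 2 bits -> l2_idx = 0
  bottom 4 bits -> offset = 10

Answer: 5 0 10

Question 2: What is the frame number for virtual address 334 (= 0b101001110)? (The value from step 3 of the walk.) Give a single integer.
Answer: 89

Derivation:
vaddr = 334: l1_idx=5, l2_idx=0
L1[5] = 0; L2[0][0] = 89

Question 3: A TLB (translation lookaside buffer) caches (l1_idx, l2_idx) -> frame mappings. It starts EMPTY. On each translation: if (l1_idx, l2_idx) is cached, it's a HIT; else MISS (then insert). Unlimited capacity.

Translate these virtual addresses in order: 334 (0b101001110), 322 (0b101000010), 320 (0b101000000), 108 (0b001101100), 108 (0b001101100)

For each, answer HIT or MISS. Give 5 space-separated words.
Answer: MISS HIT HIT MISS HIT

Derivation:
vaddr=334: (5,0) not in TLB -> MISS, insert
vaddr=322: (5,0) in TLB -> HIT
vaddr=320: (5,0) in TLB -> HIT
vaddr=108: (1,2) not in TLB -> MISS, insert
vaddr=108: (1,2) in TLB -> HIT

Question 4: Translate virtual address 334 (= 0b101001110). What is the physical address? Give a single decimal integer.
Answer: 1438

Derivation:
vaddr = 334 = 0b101001110
Split: l1_idx=5, l2_idx=0, offset=14
L1[5] = 0
L2[0][0] = 89
paddr = 89 * 16 + 14 = 1438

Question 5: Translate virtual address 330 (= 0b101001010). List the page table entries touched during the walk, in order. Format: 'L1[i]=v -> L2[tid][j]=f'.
vaddr = 330 = 0b101001010
Split: l1_idx=5, l2_idx=0, offset=10

Answer: L1[5]=0 -> L2[0][0]=89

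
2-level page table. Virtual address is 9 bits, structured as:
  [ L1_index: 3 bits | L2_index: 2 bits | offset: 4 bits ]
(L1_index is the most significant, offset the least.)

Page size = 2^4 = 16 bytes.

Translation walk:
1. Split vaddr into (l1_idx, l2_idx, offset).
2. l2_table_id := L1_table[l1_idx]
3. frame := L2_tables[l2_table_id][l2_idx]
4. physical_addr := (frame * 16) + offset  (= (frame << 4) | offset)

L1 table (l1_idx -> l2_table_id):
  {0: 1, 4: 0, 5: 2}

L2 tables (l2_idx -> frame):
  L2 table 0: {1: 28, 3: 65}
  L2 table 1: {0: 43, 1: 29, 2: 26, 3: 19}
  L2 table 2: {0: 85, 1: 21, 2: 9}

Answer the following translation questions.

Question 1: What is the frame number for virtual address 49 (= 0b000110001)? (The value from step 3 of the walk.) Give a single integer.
vaddr = 49: l1_idx=0, l2_idx=3
L1[0] = 1; L2[1][3] = 19

Answer: 19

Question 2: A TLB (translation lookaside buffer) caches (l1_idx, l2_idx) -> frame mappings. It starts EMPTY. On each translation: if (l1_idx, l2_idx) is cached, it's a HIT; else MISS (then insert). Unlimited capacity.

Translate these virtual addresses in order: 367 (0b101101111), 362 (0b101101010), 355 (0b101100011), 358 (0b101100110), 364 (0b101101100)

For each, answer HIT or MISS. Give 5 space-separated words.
Answer: MISS HIT HIT HIT HIT

Derivation:
vaddr=367: (5,2) not in TLB -> MISS, insert
vaddr=362: (5,2) in TLB -> HIT
vaddr=355: (5,2) in TLB -> HIT
vaddr=358: (5,2) in TLB -> HIT
vaddr=364: (5,2) in TLB -> HIT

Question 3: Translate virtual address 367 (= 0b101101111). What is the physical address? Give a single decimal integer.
Answer: 159

Derivation:
vaddr = 367 = 0b101101111
Split: l1_idx=5, l2_idx=2, offset=15
L1[5] = 2
L2[2][2] = 9
paddr = 9 * 16 + 15 = 159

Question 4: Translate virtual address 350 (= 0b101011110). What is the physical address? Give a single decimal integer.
vaddr = 350 = 0b101011110
Split: l1_idx=5, l2_idx=1, offset=14
L1[5] = 2
L2[2][1] = 21
paddr = 21 * 16 + 14 = 350

Answer: 350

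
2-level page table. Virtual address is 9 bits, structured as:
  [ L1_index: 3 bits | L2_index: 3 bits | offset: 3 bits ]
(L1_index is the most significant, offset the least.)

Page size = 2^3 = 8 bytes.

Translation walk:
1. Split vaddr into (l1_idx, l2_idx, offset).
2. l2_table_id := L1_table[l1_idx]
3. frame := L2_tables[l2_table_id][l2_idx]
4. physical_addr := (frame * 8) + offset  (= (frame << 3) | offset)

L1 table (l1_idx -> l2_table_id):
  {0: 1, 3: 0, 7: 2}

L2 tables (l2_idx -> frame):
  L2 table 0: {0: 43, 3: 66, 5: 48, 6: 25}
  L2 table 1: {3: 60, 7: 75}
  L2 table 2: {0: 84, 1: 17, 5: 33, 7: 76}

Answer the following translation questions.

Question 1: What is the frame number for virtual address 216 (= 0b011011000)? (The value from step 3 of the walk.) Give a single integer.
vaddr = 216: l1_idx=3, l2_idx=3
L1[3] = 0; L2[0][3] = 66

Answer: 66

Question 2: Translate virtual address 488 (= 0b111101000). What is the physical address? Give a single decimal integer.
vaddr = 488 = 0b111101000
Split: l1_idx=7, l2_idx=5, offset=0
L1[7] = 2
L2[2][5] = 33
paddr = 33 * 8 + 0 = 264

Answer: 264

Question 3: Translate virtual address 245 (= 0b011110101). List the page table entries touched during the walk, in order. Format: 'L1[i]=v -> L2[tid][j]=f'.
Answer: L1[3]=0 -> L2[0][6]=25

Derivation:
vaddr = 245 = 0b011110101
Split: l1_idx=3, l2_idx=6, offset=5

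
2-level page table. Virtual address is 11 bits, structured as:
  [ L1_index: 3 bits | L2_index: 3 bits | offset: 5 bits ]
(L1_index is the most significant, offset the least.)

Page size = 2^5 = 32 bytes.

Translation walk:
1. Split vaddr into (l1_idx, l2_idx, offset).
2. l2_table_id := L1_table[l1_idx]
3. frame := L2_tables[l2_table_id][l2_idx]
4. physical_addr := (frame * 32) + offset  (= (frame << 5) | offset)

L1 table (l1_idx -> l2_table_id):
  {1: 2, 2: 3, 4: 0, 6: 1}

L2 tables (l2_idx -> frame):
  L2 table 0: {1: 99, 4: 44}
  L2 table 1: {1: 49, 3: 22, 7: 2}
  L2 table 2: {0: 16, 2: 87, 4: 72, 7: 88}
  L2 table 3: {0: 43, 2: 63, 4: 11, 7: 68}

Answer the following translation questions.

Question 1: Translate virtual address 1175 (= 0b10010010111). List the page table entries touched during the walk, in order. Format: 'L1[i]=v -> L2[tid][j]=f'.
vaddr = 1175 = 0b10010010111
Split: l1_idx=4, l2_idx=4, offset=23

Answer: L1[4]=0 -> L2[0][4]=44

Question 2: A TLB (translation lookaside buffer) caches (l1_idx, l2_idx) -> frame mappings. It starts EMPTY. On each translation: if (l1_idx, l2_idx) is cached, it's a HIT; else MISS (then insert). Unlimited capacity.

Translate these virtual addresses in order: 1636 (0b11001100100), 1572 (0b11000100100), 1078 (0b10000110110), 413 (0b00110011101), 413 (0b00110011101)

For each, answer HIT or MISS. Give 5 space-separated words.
Answer: MISS MISS MISS MISS HIT

Derivation:
vaddr=1636: (6,3) not in TLB -> MISS, insert
vaddr=1572: (6,1) not in TLB -> MISS, insert
vaddr=1078: (4,1) not in TLB -> MISS, insert
vaddr=413: (1,4) not in TLB -> MISS, insert
vaddr=413: (1,4) in TLB -> HIT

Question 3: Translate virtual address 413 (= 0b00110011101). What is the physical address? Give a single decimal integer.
vaddr = 413 = 0b00110011101
Split: l1_idx=1, l2_idx=4, offset=29
L1[1] = 2
L2[2][4] = 72
paddr = 72 * 32 + 29 = 2333

Answer: 2333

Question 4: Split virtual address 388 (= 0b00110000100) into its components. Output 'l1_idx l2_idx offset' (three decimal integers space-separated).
vaddr = 388 = 0b00110000100
  top 3 bits -> l1_idx = 1
  next 3 bits -> l2_idx = 4
  bottom 5 bits -> offset = 4

Answer: 1 4 4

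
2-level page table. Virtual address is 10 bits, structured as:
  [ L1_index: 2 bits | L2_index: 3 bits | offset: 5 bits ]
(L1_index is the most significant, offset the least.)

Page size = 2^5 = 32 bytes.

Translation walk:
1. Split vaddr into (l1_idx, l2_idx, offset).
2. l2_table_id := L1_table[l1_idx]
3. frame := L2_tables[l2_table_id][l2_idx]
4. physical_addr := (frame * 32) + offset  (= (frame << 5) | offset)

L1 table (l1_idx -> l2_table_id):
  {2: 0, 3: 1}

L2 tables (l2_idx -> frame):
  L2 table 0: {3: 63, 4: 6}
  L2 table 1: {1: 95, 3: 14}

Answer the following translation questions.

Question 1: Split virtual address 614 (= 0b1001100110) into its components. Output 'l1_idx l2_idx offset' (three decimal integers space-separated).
Answer: 2 3 6

Derivation:
vaddr = 614 = 0b1001100110
  top 2 bits -> l1_idx = 2
  next 3 bits -> l2_idx = 3
  bottom 5 bits -> offset = 6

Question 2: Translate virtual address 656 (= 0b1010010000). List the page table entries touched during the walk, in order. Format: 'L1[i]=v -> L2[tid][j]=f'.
vaddr = 656 = 0b1010010000
Split: l1_idx=2, l2_idx=4, offset=16

Answer: L1[2]=0 -> L2[0][4]=6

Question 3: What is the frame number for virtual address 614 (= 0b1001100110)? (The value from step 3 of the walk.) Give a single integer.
vaddr = 614: l1_idx=2, l2_idx=3
L1[2] = 0; L2[0][3] = 63

Answer: 63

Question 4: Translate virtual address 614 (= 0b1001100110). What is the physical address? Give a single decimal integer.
vaddr = 614 = 0b1001100110
Split: l1_idx=2, l2_idx=3, offset=6
L1[2] = 0
L2[0][3] = 63
paddr = 63 * 32 + 6 = 2022

Answer: 2022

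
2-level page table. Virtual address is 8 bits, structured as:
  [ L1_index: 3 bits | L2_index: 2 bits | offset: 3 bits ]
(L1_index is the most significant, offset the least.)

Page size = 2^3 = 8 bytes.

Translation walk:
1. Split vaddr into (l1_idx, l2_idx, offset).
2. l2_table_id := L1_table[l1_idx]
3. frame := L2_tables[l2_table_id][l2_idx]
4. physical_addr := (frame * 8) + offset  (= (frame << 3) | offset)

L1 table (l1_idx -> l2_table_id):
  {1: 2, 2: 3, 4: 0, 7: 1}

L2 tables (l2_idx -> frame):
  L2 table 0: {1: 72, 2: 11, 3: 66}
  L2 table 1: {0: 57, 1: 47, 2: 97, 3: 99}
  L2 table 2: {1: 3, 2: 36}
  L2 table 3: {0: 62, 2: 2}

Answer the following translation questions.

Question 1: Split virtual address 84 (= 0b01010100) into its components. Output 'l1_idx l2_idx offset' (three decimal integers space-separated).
vaddr = 84 = 0b01010100
  top 3 bits -> l1_idx = 2
  next 2 bits -> l2_idx = 2
  bottom 3 bits -> offset = 4

Answer: 2 2 4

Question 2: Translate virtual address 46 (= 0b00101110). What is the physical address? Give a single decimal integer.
vaddr = 46 = 0b00101110
Split: l1_idx=1, l2_idx=1, offset=6
L1[1] = 2
L2[2][1] = 3
paddr = 3 * 8 + 6 = 30

Answer: 30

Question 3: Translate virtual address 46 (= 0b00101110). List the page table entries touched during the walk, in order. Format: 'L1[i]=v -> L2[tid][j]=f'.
Answer: L1[1]=2 -> L2[2][1]=3

Derivation:
vaddr = 46 = 0b00101110
Split: l1_idx=1, l2_idx=1, offset=6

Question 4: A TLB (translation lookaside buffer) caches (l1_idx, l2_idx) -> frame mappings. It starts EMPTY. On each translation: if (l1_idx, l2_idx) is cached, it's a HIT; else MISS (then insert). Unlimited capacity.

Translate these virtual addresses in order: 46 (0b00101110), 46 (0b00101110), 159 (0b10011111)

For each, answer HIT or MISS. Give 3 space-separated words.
vaddr=46: (1,1) not in TLB -> MISS, insert
vaddr=46: (1,1) in TLB -> HIT
vaddr=159: (4,3) not in TLB -> MISS, insert

Answer: MISS HIT MISS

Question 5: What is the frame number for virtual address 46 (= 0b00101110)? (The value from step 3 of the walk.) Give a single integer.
vaddr = 46: l1_idx=1, l2_idx=1
L1[1] = 2; L2[2][1] = 3

Answer: 3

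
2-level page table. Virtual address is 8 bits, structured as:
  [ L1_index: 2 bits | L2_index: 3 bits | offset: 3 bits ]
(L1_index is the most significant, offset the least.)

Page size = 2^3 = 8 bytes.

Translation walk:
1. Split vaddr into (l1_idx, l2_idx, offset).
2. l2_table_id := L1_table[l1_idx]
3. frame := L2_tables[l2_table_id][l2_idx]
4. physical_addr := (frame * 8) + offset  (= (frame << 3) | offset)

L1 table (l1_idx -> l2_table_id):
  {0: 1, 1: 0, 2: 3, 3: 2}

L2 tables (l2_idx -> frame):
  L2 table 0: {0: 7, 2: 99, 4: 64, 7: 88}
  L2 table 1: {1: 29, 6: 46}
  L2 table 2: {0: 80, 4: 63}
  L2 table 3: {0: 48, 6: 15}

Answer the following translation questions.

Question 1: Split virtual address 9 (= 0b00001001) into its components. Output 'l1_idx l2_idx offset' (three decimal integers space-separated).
Answer: 0 1 1

Derivation:
vaddr = 9 = 0b00001001
  top 2 bits -> l1_idx = 0
  next 3 bits -> l2_idx = 1
  bottom 3 bits -> offset = 1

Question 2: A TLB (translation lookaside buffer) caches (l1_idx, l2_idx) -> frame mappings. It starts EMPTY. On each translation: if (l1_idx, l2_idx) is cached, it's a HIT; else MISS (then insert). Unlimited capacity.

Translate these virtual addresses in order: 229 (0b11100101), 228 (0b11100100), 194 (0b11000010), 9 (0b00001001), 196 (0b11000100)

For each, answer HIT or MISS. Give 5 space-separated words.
vaddr=229: (3,4) not in TLB -> MISS, insert
vaddr=228: (3,4) in TLB -> HIT
vaddr=194: (3,0) not in TLB -> MISS, insert
vaddr=9: (0,1) not in TLB -> MISS, insert
vaddr=196: (3,0) in TLB -> HIT

Answer: MISS HIT MISS MISS HIT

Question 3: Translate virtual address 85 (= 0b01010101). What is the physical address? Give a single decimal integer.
vaddr = 85 = 0b01010101
Split: l1_idx=1, l2_idx=2, offset=5
L1[1] = 0
L2[0][2] = 99
paddr = 99 * 8 + 5 = 797

Answer: 797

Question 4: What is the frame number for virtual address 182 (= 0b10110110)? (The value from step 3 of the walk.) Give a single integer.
vaddr = 182: l1_idx=2, l2_idx=6
L1[2] = 3; L2[3][6] = 15

Answer: 15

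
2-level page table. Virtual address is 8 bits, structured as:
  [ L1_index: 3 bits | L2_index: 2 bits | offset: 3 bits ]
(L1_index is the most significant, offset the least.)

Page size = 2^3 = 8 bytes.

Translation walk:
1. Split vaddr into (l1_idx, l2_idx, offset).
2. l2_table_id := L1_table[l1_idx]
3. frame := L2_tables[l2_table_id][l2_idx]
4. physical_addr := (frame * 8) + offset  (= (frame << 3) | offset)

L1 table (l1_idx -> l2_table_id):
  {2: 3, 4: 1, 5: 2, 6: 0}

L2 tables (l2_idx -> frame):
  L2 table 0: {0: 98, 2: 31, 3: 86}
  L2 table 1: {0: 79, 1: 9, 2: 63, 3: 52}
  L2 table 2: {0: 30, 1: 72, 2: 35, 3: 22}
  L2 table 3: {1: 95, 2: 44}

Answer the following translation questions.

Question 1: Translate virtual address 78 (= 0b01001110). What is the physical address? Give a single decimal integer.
vaddr = 78 = 0b01001110
Split: l1_idx=2, l2_idx=1, offset=6
L1[2] = 3
L2[3][1] = 95
paddr = 95 * 8 + 6 = 766

Answer: 766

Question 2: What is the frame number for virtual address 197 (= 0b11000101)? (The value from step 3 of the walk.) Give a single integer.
vaddr = 197: l1_idx=6, l2_idx=0
L1[6] = 0; L2[0][0] = 98

Answer: 98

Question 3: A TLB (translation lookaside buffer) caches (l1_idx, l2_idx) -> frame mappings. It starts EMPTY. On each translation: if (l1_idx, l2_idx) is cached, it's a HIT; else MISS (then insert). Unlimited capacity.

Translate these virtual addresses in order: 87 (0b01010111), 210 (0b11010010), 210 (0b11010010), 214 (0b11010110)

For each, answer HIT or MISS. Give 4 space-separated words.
Answer: MISS MISS HIT HIT

Derivation:
vaddr=87: (2,2) not in TLB -> MISS, insert
vaddr=210: (6,2) not in TLB -> MISS, insert
vaddr=210: (6,2) in TLB -> HIT
vaddr=214: (6,2) in TLB -> HIT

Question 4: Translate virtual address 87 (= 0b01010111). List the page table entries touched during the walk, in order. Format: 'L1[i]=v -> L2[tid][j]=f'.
Answer: L1[2]=3 -> L2[3][2]=44

Derivation:
vaddr = 87 = 0b01010111
Split: l1_idx=2, l2_idx=2, offset=7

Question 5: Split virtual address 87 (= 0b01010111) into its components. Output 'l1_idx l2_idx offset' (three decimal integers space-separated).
vaddr = 87 = 0b01010111
  top 3 bits -> l1_idx = 2
  next 2 bits -> l2_idx = 2
  bottom 3 bits -> offset = 7

Answer: 2 2 7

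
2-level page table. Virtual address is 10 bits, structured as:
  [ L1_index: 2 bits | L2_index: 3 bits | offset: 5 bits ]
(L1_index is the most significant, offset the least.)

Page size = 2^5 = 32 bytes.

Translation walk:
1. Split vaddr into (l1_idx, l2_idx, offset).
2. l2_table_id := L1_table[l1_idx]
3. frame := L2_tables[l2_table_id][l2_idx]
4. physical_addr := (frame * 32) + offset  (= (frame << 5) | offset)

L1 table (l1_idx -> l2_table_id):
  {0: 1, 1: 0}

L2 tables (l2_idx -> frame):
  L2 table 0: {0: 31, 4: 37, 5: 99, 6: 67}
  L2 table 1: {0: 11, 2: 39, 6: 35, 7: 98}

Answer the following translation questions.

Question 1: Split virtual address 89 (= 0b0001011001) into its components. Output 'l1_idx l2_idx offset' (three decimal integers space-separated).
Answer: 0 2 25

Derivation:
vaddr = 89 = 0b0001011001
  top 2 bits -> l1_idx = 0
  next 3 bits -> l2_idx = 2
  bottom 5 bits -> offset = 25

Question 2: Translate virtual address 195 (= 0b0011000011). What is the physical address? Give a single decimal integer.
vaddr = 195 = 0b0011000011
Split: l1_idx=0, l2_idx=6, offset=3
L1[0] = 1
L2[1][6] = 35
paddr = 35 * 32 + 3 = 1123

Answer: 1123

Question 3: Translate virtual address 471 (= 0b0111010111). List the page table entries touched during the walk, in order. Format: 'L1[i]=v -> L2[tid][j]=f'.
Answer: L1[1]=0 -> L2[0][6]=67

Derivation:
vaddr = 471 = 0b0111010111
Split: l1_idx=1, l2_idx=6, offset=23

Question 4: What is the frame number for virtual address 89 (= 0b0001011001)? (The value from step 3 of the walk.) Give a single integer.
Answer: 39

Derivation:
vaddr = 89: l1_idx=0, l2_idx=2
L1[0] = 1; L2[1][2] = 39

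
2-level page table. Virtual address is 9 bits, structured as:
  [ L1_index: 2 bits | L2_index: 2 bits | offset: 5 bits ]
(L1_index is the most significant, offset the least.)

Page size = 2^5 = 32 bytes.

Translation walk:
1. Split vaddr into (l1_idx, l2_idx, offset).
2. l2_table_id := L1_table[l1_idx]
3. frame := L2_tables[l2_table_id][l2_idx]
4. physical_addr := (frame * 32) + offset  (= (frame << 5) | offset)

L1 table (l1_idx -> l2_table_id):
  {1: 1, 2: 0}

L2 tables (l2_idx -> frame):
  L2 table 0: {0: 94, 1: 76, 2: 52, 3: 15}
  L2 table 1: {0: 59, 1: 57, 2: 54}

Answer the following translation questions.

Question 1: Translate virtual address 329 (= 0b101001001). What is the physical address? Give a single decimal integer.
Answer: 1673

Derivation:
vaddr = 329 = 0b101001001
Split: l1_idx=2, l2_idx=2, offset=9
L1[2] = 0
L2[0][2] = 52
paddr = 52 * 32 + 9 = 1673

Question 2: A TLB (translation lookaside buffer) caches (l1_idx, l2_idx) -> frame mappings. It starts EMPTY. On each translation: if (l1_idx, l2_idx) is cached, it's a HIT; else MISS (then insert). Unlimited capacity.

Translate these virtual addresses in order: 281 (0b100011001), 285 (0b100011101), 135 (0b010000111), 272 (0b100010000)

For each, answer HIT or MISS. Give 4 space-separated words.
Answer: MISS HIT MISS HIT

Derivation:
vaddr=281: (2,0) not in TLB -> MISS, insert
vaddr=285: (2,0) in TLB -> HIT
vaddr=135: (1,0) not in TLB -> MISS, insert
vaddr=272: (2,0) in TLB -> HIT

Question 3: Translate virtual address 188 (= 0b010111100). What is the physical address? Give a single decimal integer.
Answer: 1852

Derivation:
vaddr = 188 = 0b010111100
Split: l1_idx=1, l2_idx=1, offset=28
L1[1] = 1
L2[1][1] = 57
paddr = 57 * 32 + 28 = 1852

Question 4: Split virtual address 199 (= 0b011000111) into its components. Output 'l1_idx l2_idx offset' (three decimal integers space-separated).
Answer: 1 2 7

Derivation:
vaddr = 199 = 0b011000111
  top 2 bits -> l1_idx = 1
  next 2 bits -> l2_idx = 2
  bottom 5 bits -> offset = 7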